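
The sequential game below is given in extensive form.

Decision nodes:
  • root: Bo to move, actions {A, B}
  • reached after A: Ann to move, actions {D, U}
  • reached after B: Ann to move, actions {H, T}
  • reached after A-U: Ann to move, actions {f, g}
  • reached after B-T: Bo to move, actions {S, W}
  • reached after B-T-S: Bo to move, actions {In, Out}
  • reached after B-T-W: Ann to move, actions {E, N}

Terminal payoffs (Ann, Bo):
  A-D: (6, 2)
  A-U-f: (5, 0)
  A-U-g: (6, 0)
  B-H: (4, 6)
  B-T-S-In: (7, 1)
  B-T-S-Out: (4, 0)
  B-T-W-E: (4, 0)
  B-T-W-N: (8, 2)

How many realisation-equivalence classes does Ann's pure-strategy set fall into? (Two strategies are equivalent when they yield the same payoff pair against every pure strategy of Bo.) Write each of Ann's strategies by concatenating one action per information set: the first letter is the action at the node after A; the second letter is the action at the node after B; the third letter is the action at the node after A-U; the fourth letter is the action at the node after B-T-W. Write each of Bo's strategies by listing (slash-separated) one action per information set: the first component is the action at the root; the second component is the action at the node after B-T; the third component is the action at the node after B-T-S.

9

Ann has 16 pure strategies: DHfE, DHfN, DHgE, DHgN, DTfE, DTfN, DTgE, DTgN, UHfE, UHfN, UHgE, UHgN, UTfE, UTfN, UTgE, UTgN. Columns: A/S/In, A/S/Out, A/W/In, A/W/Out, B/S/In, B/S/Out, B/W/In, B/W/Out.
{DHfE, DHfN, DHgE, DHgN} → row (6,2) (6,2) (6,2) (6,2) (4,6) (4,6) (4,6) (4,6)
{DTfE, DTgE} → row (6,2) (6,2) (6,2) (6,2) (7,1) (4,0) (4,0) (4,0)
{DTfN, DTgN} → row (6,2) (6,2) (6,2) (6,2) (7,1) (4,0) (8,2) (8,2)
{UHfE, UHfN} → row (5,0) (5,0) (5,0) (5,0) (4,6) (4,6) (4,6) (4,6)
{UHgE, UHgN} → row (6,0) (6,0) (6,0) (6,0) (4,6) (4,6) (4,6) (4,6)
{UTfE} → row (5,0) (5,0) (5,0) (5,0) (7,1) (4,0) (4,0) (4,0)
{UTfN} → row (5,0) (5,0) (5,0) (5,0) (7,1) (4,0) (8,2) (8,2)
{UTgE} → row (6,0) (6,0) (6,0) (6,0) (7,1) (4,0) (4,0) (4,0)
{UTgN} → row (6,0) (6,0) (6,0) (6,0) (7,1) (4,0) (8,2) (8,2)
That's 9 distinct rows out of 16 strategies.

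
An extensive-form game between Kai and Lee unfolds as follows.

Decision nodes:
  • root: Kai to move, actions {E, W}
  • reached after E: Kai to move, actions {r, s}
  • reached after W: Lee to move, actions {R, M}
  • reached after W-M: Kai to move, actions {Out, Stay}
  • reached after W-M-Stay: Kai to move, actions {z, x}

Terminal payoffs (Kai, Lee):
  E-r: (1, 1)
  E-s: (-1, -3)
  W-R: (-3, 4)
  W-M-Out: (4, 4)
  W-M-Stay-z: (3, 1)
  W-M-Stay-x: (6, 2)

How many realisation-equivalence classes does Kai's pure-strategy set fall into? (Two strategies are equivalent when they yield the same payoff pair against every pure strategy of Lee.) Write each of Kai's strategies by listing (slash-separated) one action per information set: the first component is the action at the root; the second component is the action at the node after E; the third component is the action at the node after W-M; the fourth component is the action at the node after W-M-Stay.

Kai has 16 pure strategies: E/r/Out/z, E/r/Out/x, E/r/Stay/z, E/r/Stay/x, E/s/Out/z, E/s/Out/x, E/s/Stay/z, E/s/Stay/x, W/r/Out/z, W/r/Out/x, W/r/Stay/z, W/r/Stay/x, W/s/Out/z, W/s/Out/x, W/s/Stay/z, W/s/Stay/x. Columns: R, M.
{E/r/Out/z, E/r/Out/x, E/r/Stay/z, E/r/Stay/x} → row (1,1) (1,1)
{E/s/Out/z, E/s/Out/x, E/s/Stay/z, E/s/Stay/x} → row (-1,-3) (-1,-3)
{W/r/Out/z, W/r/Out/x, W/s/Out/z, W/s/Out/x} → row (-3,4) (4,4)
{W/r/Stay/z, W/s/Stay/z} → row (-3,4) (3,1)
{W/r/Stay/x, W/s/Stay/x} → row (-3,4) (6,2)
That's 5 distinct rows out of 16 strategies.

5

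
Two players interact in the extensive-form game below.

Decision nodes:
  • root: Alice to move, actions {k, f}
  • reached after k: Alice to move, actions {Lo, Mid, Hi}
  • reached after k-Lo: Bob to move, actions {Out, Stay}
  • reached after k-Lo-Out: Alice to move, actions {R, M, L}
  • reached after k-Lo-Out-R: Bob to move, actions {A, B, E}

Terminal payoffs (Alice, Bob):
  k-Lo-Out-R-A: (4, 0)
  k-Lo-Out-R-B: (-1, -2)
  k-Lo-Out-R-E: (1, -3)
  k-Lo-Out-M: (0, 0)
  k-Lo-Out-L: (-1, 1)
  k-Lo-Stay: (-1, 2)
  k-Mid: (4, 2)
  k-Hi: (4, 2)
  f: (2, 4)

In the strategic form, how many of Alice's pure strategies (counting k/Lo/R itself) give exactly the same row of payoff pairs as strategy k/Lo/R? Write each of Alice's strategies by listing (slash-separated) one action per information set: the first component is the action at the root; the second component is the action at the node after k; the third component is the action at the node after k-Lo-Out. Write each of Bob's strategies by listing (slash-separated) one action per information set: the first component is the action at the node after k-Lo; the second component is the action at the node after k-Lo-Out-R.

1

Row for k/Lo/R (columns Out/A, Out/B, Out/E, Stay/A, Stay/B, Stay/E): (4,0) (-1,-2) (1,-3) (-1,2) (-1,2) (-1,2).
Every one of Alice's information sets is on the play path for some reply by Bob when Alice follows k/Lo/R.
Changing the action at any of them therefore changes at least one column, so only k/Lo/R itself gives this row.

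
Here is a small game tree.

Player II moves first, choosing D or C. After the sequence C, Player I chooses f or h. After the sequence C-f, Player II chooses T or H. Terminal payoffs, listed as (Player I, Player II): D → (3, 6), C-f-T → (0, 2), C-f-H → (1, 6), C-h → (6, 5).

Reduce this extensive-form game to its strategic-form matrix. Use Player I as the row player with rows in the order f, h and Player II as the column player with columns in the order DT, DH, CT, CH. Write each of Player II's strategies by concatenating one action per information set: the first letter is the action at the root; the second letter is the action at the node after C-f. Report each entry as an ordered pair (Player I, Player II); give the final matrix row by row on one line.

f: (3,6) (3,6) (0,2) (1,6) | h: (3,6) (3,6) (6,5) (6,5)

Row f: DT→(3,6), DH→(3,6), CT→(0,2), CH→(1,6)
Row h: DT→(3,6), DH→(3,6), CT→(6,5), CH→(6,5)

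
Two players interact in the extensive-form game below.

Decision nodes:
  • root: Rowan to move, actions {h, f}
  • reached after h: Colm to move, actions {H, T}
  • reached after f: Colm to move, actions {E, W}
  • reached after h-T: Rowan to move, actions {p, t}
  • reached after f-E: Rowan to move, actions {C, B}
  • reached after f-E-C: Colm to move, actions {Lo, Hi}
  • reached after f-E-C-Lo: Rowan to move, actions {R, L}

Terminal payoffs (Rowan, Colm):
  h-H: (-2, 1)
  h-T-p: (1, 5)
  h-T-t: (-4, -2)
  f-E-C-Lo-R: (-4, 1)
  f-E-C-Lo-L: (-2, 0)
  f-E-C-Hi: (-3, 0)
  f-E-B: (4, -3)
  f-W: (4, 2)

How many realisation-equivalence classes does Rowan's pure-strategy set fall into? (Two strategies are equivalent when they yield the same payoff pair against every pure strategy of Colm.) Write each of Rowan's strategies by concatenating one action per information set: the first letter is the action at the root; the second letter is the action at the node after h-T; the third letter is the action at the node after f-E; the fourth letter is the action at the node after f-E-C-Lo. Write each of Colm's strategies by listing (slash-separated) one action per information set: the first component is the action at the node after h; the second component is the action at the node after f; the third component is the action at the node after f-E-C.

Rowan has 16 pure strategies: hpCR, hpCL, hpBR, hpBL, htCR, htCL, htBR, htBL, fpCR, fpCL, fpBR, fpBL, ftCR, ftCL, ftBR, ftBL. Columns: H/E/Lo, H/E/Hi, H/W/Lo, H/W/Hi, T/E/Lo, T/E/Hi, T/W/Lo, T/W/Hi.
{hpCR, hpCL, hpBR, hpBL} → row (-2,1) (-2,1) (-2,1) (-2,1) (1,5) (1,5) (1,5) (1,5)
{htCR, htCL, htBR, htBL} → row (-2,1) (-2,1) (-2,1) (-2,1) (-4,-2) (-4,-2) (-4,-2) (-4,-2)
{fpCR, ftCR} → row (-4,1) (-3,0) (4,2) (4,2) (-4,1) (-3,0) (4,2) (4,2)
{fpCL, ftCL} → row (-2,0) (-3,0) (4,2) (4,2) (-2,0) (-3,0) (4,2) (4,2)
{fpBR, fpBL, ftBR, ftBL} → row (4,-3) (4,-3) (4,2) (4,2) (4,-3) (4,-3) (4,2) (4,2)
That's 5 distinct rows out of 16 strategies.

5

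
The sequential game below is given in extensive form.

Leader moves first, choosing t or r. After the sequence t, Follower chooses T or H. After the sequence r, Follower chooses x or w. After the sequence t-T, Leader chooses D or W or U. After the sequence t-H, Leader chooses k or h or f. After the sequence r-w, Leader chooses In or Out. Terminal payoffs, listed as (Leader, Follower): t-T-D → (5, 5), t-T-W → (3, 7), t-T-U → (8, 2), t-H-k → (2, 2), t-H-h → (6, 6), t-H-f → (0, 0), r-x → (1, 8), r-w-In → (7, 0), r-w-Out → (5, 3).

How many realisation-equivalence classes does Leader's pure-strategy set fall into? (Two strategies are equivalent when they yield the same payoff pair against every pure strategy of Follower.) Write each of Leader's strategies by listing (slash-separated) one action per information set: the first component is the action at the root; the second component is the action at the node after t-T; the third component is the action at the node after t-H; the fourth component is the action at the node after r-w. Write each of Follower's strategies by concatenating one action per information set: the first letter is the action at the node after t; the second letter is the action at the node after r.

11

Leader has 36 pure strategies: t/D/k/In, t/D/k/Out, t/D/h/In, t/D/h/Out, t/D/f/In, t/D/f/Out, t/W/k/In, t/W/k/Out, t/W/h/In, t/W/h/Out, t/W/f/In, t/W/f/Out, t/U/k/In, t/U/k/Out, t/U/h/In, t/U/h/Out, t/U/f/In, t/U/f/Out, r/D/k/In, r/D/k/Out, r/D/h/In, r/D/h/Out, r/D/f/In, r/D/f/Out, r/W/k/In, r/W/k/Out, r/W/h/In, r/W/h/Out, r/W/f/In, r/W/f/Out, r/U/k/In, r/U/k/Out, r/U/h/In, r/U/h/Out, r/U/f/In, r/U/f/Out. Columns: Tx, Tw, Hx, Hw.
{t/D/k/In, t/D/k/Out} → row (5,5) (5,5) (2,2) (2,2)
{t/D/h/In, t/D/h/Out} → row (5,5) (5,5) (6,6) (6,6)
{t/D/f/In, t/D/f/Out} → row (5,5) (5,5) (0,0) (0,0)
{t/W/k/In, t/W/k/Out} → row (3,7) (3,7) (2,2) (2,2)
{t/W/h/In, t/W/h/Out} → row (3,7) (3,7) (6,6) (6,6)
{t/W/f/In, t/W/f/Out} → row (3,7) (3,7) (0,0) (0,0)
{t/U/k/In, t/U/k/Out} → row (8,2) (8,2) (2,2) (2,2)
{t/U/h/In, t/U/h/Out} → row (8,2) (8,2) (6,6) (6,6)
{t/U/f/In, t/U/f/Out} → row (8,2) (8,2) (0,0) (0,0)
{r/D/k/In, r/D/h/In, r/D/f/In, r/W/k/In, r/W/h/In, r/W/f/In, r/U/k/In, r/U/h/In, r/U/f/In} → row (1,8) (7,0) (1,8) (7,0)
{r/D/k/Out, r/D/h/Out, r/D/f/Out, r/W/k/Out, r/W/h/Out, r/W/f/Out, r/U/k/Out, r/U/h/Out, r/U/f/Out} → row (1,8) (5,3) (1,8) (5,3)
That's 11 distinct rows out of 36 strategies.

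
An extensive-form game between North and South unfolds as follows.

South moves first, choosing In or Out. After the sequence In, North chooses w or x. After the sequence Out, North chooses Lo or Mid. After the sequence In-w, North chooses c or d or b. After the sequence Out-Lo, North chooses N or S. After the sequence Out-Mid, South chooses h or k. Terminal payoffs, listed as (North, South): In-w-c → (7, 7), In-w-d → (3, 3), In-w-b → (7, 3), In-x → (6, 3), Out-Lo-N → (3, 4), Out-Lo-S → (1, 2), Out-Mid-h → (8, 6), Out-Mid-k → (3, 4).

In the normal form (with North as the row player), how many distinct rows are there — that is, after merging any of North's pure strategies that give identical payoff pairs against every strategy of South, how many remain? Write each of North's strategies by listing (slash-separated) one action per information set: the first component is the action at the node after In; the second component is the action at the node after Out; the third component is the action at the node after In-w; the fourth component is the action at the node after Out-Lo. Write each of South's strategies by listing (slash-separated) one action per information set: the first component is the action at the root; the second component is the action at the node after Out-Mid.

North has 24 pure strategies: w/Lo/c/N, w/Lo/c/S, w/Lo/d/N, w/Lo/d/S, w/Lo/b/N, w/Lo/b/S, w/Mid/c/N, w/Mid/c/S, w/Mid/d/N, w/Mid/d/S, w/Mid/b/N, w/Mid/b/S, x/Lo/c/N, x/Lo/c/S, x/Lo/d/N, x/Lo/d/S, x/Lo/b/N, x/Lo/b/S, x/Mid/c/N, x/Mid/c/S, x/Mid/d/N, x/Mid/d/S, x/Mid/b/N, x/Mid/b/S. Columns: In/h, In/k, Out/h, Out/k.
{w/Lo/c/N} → row (7,7) (7,7) (3,4) (3,4)
{w/Lo/c/S} → row (7,7) (7,7) (1,2) (1,2)
{w/Lo/d/N} → row (3,3) (3,3) (3,4) (3,4)
{w/Lo/d/S} → row (3,3) (3,3) (1,2) (1,2)
{w/Lo/b/N} → row (7,3) (7,3) (3,4) (3,4)
{w/Lo/b/S} → row (7,3) (7,3) (1,2) (1,2)
{w/Mid/c/N, w/Mid/c/S} → row (7,7) (7,7) (8,6) (3,4)
{w/Mid/d/N, w/Mid/d/S} → row (3,3) (3,3) (8,6) (3,4)
{w/Mid/b/N, w/Mid/b/S} → row (7,3) (7,3) (8,6) (3,4)
{x/Lo/c/N, x/Lo/d/N, x/Lo/b/N} → row (6,3) (6,3) (3,4) (3,4)
{x/Lo/c/S, x/Lo/d/S, x/Lo/b/S} → row (6,3) (6,3) (1,2) (1,2)
{x/Mid/c/N, x/Mid/c/S, x/Mid/d/N, x/Mid/d/S, x/Mid/b/N, x/Mid/b/S} → row (6,3) (6,3) (8,6) (3,4)
That's 12 distinct rows out of 24 strategies.

12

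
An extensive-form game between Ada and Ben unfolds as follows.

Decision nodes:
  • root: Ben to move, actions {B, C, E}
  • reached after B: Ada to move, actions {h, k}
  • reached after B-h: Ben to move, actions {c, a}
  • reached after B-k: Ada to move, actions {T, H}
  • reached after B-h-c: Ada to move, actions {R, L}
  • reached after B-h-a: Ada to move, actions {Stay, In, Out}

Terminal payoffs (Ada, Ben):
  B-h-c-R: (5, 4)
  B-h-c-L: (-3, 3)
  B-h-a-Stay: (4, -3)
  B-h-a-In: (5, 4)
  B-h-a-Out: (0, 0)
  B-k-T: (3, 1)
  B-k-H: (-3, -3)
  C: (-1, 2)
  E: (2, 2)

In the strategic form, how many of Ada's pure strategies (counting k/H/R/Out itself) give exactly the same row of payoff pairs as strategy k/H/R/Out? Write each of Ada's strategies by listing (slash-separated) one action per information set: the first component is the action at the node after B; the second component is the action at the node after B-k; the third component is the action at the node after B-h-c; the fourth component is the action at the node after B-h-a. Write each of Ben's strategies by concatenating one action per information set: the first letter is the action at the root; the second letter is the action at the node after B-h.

Row for k/H/R/Out (columns Bc, Ba, Cc, Ca, Ec, Ea): (-3,-3) (-3,-3) (-1,2) (-1,2) (2,2) (2,2).
Under k/H/R/Out, Ada's choice at the node after B-h-c and at the node after B-h-a can never be reached regardless of what Ben does, so varying those choices leaves every outcome unchanged.
Holding the reachable choices fixed and varying the unreachable ones freely already gives 2 × 3 = 6 equivalent strategies.
No other strategy reproduces this row, so those 6 are the full class: k/H/R/Stay, k/H/R/In, k/H/R/Out, k/H/L/Stay, k/H/L/In, k/H/L/Out.

6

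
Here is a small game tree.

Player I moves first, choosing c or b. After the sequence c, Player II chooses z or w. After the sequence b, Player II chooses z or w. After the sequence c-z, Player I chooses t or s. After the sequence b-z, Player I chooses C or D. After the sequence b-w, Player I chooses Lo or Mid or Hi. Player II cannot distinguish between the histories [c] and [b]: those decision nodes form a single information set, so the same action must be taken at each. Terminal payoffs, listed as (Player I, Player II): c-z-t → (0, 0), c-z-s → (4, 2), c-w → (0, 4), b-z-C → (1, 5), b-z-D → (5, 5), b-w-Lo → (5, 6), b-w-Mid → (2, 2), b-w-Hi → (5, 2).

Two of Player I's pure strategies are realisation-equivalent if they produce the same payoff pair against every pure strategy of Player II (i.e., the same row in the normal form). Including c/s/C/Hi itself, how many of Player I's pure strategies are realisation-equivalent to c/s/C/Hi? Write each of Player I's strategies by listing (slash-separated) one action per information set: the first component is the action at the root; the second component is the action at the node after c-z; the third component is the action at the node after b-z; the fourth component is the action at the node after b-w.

Row for c/s/C/Hi (columns z, w): (4,2) (0,4).
Under c/s/C/Hi, Player I's choice at the node after b-z and at the node after b-w can never be reached regardless of what Player II does, so varying those choices leaves every outcome unchanged.
Holding the reachable choices fixed and varying the unreachable ones freely already gives 2 × 3 = 6 equivalent strategies.
No other strategy reproduces this row, so those 6 are the full class: c/s/C/Lo, c/s/C/Mid, c/s/C/Hi, c/s/D/Lo, c/s/D/Mid, c/s/D/Hi.

6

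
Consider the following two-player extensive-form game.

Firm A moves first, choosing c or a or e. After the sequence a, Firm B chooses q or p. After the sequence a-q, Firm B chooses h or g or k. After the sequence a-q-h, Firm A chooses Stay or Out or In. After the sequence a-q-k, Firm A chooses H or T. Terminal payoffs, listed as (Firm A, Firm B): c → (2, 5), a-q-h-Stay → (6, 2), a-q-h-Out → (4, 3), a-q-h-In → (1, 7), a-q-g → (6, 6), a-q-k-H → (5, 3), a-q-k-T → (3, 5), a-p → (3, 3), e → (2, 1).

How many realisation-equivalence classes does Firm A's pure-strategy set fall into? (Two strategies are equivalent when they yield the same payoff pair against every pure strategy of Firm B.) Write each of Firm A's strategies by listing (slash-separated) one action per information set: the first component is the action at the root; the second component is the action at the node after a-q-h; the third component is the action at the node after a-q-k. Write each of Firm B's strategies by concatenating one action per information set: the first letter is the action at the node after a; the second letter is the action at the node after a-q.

8

Firm A has 18 pure strategies: c/Stay/H, c/Stay/T, c/Out/H, c/Out/T, c/In/H, c/In/T, a/Stay/H, a/Stay/T, a/Out/H, a/Out/T, a/In/H, a/In/T, e/Stay/H, e/Stay/T, e/Out/H, e/Out/T, e/In/H, e/In/T. Columns: qh, qg, qk, ph, pg, pk.
{c/Stay/H, c/Stay/T, c/Out/H, c/Out/T, c/In/H, c/In/T} → row (2,5) (2,5) (2,5) (2,5) (2,5) (2,5)
{a/Stay/H} → row (6,2) (6,6) (5,3) (3,3) (3,3) (3,3)
{a/Stay/T} → row (6,2) (6,6) (3,5) (3,3) (3,3) (3,3)
{a/Out/H} → row (4,3) (6,6) (5,3) (3,3) (3,3) (3,3)
{a/Out/T} → row (4,3) (6,6) (3,5) (3,3) (3,3) (3,3)
{a/In/H} → row (1,7) (6,6) (5,3) (3,3) (3,3) (3,3)
{a/In/T} → row (1,7) (6,6) (3,5) (3,3) (3,3) (3,3)
{e/Stay/H, e/Stay/T, e/Out/H, e/Out/T, e/In/H, e/In/T} → row (2,1) (2,1) (2,1) (2,1) (2,1) (2,1)
That's 8 distinct rows out of 18 strategies.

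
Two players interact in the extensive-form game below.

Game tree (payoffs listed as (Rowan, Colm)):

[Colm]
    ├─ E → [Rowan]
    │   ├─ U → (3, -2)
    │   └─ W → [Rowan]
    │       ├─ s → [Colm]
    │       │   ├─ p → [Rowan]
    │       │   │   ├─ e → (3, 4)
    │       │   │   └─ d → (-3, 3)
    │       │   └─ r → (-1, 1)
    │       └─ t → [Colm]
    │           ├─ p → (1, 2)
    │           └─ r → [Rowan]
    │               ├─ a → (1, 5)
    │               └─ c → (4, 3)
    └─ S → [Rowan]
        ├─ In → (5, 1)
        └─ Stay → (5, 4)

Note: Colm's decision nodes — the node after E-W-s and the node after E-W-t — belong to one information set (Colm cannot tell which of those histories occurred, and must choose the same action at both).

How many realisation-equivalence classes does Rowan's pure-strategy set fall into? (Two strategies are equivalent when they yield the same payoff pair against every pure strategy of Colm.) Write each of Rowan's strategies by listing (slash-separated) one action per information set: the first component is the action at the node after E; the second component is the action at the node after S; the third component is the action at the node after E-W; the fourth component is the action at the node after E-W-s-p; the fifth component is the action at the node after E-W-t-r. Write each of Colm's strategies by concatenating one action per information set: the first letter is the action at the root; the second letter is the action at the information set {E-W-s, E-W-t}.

10

Rowan has 32 pure strategies: U/In/s/e/a, U/In/s/e/c, U/In/s/d/a, U/In/s/d/c, U/In/t/e/a, U/In/t/e/c, U/In/t/d/a, U/In/t/d/c, U/Stay/s/e/a, U/Stay/s/e/c, U/Stay/s/d/a, U/Stay/s/d/c, U/Stay/t/e/a, U/Stay/t/e/c, U/Stay/t/d/a, U/Stay/t/d/c, W/In/s/e/a, W/In/s/e/c, W/In/s/d/a, W/In/s/d/c, W/In/t/e/a, W/In/t/e/c, W/In/t/d/a, W/In/t/d/c, W/Stay/s/e/a, W/Stay/s/e/c, W/Stay/s/d/a, W/Stay/s/d/c, W/Stay/t/e/a, W/Stay/t/e/c, W/Stay/t/d/a, W/Stay/t/d/c. Columns: Ep, Er, Sp, Sr.
{U/In/s/e/a, U/In/s/e/c, U/In/s/d/a, U/In/s/d/c, U/In/t/e/a, U/In/t/e/c, U/In/t/d/a, U/In/t/d/c} → row (3,-2) (3,-2) (5,1) (5,1)
{U/Stay/s/e/a, U/Stay/s/e/c, U/Stay/s/d/a, U/Stay/s/d/c, U/Stay/t/e/a, U/Stay/t/e/c, U/Stay/t/d/a, U/Stay/t/d/c} → row (3,-2) (3,-2) (5,4) (5,4)
{W/In/s/e/a, W/In/s/e/c} → row (3,4) (-1,1) (5,1) (5,1)
{W/In/s/d/a, W/In/s/d/c} → row (-3,3) (-1,1) (5,1) (5,1)
{W/In/t/e/a, W/In/t/d/a} → row (1,2) (1,5) (5,1) (5,1)
{W/In/t/e/c, W/In/t/d/c} → row (1,2) (4,3) (5,1) (5,1)
{W/Stay/s/e/a, W/Stay/s/e/c} → row (3,4) (-1,1) (5,4) (5,4)
{W/Stay/s/d/a, W/Stay/s/d/c} → row (-3,3) (-1,1) (5,4) (5,4)
{W/Stay/t/e/a, W/Stay/t/d/a} → row (1,2) (1,5) (5,4) (5,4)
{W/Stay/t/e/c, W/Stay/t/d/c} → row (1,2) (4,3) (5,4) (5,4)
That's 10 distinct rows out of 32 strategies.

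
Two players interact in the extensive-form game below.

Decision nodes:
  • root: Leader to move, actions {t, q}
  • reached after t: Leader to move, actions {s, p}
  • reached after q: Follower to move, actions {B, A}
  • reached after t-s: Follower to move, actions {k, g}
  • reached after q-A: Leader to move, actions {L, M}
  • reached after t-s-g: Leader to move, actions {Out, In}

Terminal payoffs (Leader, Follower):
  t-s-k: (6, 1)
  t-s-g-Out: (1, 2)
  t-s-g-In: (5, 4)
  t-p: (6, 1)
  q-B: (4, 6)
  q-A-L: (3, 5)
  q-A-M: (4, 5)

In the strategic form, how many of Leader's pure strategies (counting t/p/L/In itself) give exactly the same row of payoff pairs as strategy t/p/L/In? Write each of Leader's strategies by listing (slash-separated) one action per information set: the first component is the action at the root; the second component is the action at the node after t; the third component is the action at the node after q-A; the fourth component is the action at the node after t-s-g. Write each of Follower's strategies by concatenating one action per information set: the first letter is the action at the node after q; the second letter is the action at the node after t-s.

Row for t/p/L/In (columns Bk, Bg, Ak, Ag): (6,1) (6,1) (6,1) (6,1).
Under t/p/L/In, Leader's choice at the node after q-A and at the node after t-s-g can never be reached regardless of what Follower does, so varying those choices leaves every outcome unchanged.
Holding the reachable choices fixed and varying the unreachable ones freely already gives 2 × 2 = 4 equivalent strategies.
No other strategy reproduces this row, so those 4 are the full class: t/p/L/Out, t/p/L/In, t/p/M/Out, t/p/M/In.

4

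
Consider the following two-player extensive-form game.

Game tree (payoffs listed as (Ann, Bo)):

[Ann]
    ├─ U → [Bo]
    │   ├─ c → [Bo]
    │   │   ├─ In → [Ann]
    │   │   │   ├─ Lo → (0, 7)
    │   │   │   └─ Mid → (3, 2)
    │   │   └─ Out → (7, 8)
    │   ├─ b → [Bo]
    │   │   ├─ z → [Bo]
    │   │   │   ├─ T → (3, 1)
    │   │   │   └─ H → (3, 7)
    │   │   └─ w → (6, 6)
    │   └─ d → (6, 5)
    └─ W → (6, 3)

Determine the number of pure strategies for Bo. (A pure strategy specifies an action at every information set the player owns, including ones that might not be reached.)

24

Bo owns the node after U with actions {c, b, d} — three choices.
Bo owns the node after U-c with actions {In, Out} — two choices.
Bo owns the node after U-b with actions {z, w} — two choices.
Bo owns the node after U-b-z with actions {T, H} — two choices.
A pure strategy fixes one action at each information set independently, so the count is the product 3 × 2 × 2 × 2 = 24.
(For reference, Ann has 4 pure strategies, giving a 24×4 normal-form matrix.)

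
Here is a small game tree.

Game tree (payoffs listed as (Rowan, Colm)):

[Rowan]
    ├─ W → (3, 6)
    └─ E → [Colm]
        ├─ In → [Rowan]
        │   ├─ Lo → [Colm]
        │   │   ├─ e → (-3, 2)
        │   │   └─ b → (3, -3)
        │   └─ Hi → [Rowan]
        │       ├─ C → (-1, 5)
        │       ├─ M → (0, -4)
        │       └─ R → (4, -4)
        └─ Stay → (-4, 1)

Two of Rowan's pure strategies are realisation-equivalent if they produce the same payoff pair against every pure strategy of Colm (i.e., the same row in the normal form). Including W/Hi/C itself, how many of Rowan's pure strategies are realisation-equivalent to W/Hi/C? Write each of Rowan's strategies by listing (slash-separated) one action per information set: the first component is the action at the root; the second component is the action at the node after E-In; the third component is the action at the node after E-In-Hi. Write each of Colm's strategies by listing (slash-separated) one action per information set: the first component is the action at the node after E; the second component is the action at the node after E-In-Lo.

6

Row for W/Hi/C (columns In/e, In/b, Stay/e, Stay/b): (3,6) (3,6) (3,6) (3,6).
Under W/Hi/C, Rowan's choice at the node after E-In and at the node after E-In-Hi can never be reached regardless of what Colm does, so varying those choices leaves every outcome unchanged.
Holding the reachable choices fixed and varying the unreachable ones freely already gives 2 × 3 = 6 equivalent strategies.
No other strategy reproduces this row, so those 6 are the full class: W/Lo/C, W/Lo/M, W/Lo/R, W/Hi/C, W/Hi/M, W/Hi/R.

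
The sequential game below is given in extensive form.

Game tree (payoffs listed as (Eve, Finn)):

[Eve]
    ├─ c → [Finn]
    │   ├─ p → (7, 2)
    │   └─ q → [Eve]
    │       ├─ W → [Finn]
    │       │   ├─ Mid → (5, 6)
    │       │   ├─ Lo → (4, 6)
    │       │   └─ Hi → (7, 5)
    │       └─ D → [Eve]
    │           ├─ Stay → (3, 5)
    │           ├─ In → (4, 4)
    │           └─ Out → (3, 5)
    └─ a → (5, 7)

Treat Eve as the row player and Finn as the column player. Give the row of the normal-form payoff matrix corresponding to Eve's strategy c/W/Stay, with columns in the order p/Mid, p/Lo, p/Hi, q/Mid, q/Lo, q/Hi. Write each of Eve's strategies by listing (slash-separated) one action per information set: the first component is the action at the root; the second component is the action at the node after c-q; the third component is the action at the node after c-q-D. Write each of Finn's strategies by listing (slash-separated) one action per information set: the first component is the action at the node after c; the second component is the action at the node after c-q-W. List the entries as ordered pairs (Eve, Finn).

vs p/Mid: Eve plays c → Finn plays p at [c] → (7, 2)
vs p/Lo: Eve plays c → Finn plays p at [c] → (7, 2)
vs p/Hi: Eve plays c → Finn plays p at [c] → (7, 2)
vs q/Mid: Eve plays c → Finn plays q at [c] → Eve plays W at [c-q] → Finn plays Mid at [c-q-W] → (5, 6)
vs q/Lo: Eve plays c → Finn plays q at [c] → Eve plays W at [c-q] → Finn plays Lo at [c-q-W] → (4, 6)
vs q/Hi: Eve plays c → Finn plays q at [c] → Eve plays W at [c-q] → Finn plays Hi at [c-q-W] → (7, 5)

(7,2) (7,2) (7,2) (5,6) (4,6) (7,5)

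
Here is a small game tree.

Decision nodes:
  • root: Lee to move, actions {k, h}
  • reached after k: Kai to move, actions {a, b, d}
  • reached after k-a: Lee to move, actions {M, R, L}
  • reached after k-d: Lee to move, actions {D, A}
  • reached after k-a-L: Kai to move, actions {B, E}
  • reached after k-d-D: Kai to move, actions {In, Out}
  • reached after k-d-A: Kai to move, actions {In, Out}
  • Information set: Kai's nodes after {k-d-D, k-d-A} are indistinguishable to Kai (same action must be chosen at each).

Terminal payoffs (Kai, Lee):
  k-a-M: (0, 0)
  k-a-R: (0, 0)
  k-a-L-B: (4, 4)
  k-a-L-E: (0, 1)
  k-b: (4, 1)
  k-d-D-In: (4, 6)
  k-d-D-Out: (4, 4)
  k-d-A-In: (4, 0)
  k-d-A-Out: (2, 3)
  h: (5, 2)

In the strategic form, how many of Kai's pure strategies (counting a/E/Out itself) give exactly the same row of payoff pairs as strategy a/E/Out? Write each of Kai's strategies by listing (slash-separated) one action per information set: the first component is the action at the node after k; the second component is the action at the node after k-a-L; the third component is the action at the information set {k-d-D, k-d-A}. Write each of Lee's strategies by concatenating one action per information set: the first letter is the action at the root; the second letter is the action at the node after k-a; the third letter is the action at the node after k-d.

Row for a/E/Out (columns kMD, kMA, kRD, kRA, kLD, kLA, hMD, hMA, hRD, hRA, hLD, hLA): (0,0) (0,0) (0,0) (0,0) (0,1) (0,1) (5,2) (5,2) (5,2) (5,2) (5,2) (5,2).
Under a/E/Out, Kai's choice at the information set {k-d-D, k-d-A} can never be reached regardless of what Lee does, so varying those choices leaves every outcome unchanged.
Holding the reachable choices fixed and varying the unreachable one freely already gives 2 equivalent strategies.
No other strategy reproduces this row, so those 2 are the full class: a/E/In, a/E/Out.

2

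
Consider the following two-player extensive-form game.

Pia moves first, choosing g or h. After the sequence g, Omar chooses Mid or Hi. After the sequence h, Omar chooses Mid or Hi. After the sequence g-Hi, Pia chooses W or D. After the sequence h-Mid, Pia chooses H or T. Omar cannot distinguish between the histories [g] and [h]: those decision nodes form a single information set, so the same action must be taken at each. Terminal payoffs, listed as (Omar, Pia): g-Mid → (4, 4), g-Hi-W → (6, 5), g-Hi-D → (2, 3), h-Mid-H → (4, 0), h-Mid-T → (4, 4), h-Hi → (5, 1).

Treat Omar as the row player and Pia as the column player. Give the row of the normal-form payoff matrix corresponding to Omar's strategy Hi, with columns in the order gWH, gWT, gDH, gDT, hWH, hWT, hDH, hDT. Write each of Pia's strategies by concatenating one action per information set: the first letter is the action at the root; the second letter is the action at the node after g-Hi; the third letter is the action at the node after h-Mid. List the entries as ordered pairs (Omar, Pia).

vs gWH: Pia plays g → Omar plays Hi at [g] → Pia plays W at [g-Hi] → (6, 5)
vs gWT: Pia plays g → Omar plays Hi at [g] → Pia plays W at [g-Hi] → (6, 5)
vs gDH: Pia plays g → Omar plays Hi at [g] → Pia plays D at [g-Hi] → (2, 3)
vs gDT: Pia plays g → Omar plays Hi at [g] → Pia plays D at [g-Hi] → (2, 3)
vs hWH: Pia plays h → Omar plays Hi at [h] → (5, 1)
vs hWT: Pia plays h → Omar plays Hi at [h] → (5, 1)
vs hDH: Pia plays h → Omar plays Hi at [h] → (5, 1)
vs hDT: Pia plays h → Omar plays Hi at [h] → (5, 1)

(6,5) (6,5) (2,3) (2,3) (5,1) (5,1) (5,1) (5,1)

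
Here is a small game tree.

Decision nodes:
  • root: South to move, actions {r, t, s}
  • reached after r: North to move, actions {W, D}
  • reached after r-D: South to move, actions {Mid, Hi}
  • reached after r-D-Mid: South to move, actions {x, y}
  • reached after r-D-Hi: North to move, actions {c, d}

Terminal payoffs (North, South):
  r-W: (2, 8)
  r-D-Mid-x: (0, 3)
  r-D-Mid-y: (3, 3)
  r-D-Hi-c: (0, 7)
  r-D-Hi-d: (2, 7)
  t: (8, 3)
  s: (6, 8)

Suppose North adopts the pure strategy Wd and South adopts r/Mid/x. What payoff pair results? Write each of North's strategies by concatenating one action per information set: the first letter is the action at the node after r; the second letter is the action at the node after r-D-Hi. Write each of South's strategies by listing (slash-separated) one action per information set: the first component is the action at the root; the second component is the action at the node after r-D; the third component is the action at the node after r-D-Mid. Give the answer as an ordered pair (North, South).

Trace the play path from the root:
  South plays r
  North plays W at [r]
→ terminal payoff (2, 8).
(North's choice at the node after r-D-Hi is never reached on this path, so it doesn't affect the outcome.)

(2, 8)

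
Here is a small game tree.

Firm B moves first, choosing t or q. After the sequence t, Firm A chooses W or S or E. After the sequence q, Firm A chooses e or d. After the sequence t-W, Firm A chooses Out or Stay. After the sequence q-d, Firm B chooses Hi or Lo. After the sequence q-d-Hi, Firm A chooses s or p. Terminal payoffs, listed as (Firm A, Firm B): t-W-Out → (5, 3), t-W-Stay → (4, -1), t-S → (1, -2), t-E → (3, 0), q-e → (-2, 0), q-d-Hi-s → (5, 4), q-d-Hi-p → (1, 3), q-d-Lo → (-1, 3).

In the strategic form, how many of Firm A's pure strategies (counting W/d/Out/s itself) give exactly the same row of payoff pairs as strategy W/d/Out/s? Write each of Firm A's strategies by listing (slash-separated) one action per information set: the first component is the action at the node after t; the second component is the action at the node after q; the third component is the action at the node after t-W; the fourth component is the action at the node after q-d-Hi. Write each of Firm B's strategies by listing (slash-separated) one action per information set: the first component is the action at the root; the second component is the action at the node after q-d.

Row for W/d/Out/s (columns t/Hi, t/Lo, q/Hi, q/Lo): (5,3) (5,3) (5,4) (-1,3).
Every one of Firm A's information sets is on the play path for some reply by Firm B when Firm A follows W/d/Out/s.
Changing the action at any of them therefore changes at least one column, so only W/d/Out/s itself gives this row.

1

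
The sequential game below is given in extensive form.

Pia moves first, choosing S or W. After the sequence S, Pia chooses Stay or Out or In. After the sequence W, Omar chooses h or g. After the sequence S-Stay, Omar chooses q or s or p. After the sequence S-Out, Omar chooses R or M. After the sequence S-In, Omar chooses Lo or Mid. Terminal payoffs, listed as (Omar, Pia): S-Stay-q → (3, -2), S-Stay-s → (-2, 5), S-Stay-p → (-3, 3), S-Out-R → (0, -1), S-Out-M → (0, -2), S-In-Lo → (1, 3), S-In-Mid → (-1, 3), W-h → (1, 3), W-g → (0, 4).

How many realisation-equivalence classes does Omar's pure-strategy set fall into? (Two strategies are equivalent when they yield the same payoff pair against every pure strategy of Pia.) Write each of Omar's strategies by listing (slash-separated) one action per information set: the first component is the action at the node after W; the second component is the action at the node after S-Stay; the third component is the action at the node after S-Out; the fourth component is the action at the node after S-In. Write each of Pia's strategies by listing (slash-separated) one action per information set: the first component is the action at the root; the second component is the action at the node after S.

24

Omar has 24 pure strategies: h/q/R/Lo, h/q/R/Mid, h/q/M/Lo, h/q/M/Mid, h/s/R/Lo, h/s/R/Mid, h/s/M/Lo, h/s/M/Mid, h/p/R/Lo, h/p/R/Mid, h/p/M/Lo, h/p/M/Mid, g/q/R/Lo, g/q/R/Mid, g/q/M/Lo, g/q/M/Mid, g/s/R/Lo, g/s/R/Mid, g/s/M/Lo, g/s/M/Mid, g/p/R/Lo, g/p/R/Mid, g/p/M/Lo, g/p/M/Mid. Columns: S/Stay, S/Out, S/In, W/Stay, W/Out, W/In.
{h/q/R/Lo} → row (3,-2) (0,-1) (1,3) (1,3) (1,3) (1,3)
{h/q/R/Mid} → row (3,-2) (0,-1) (-1,3) (1,3) (1,3) (1,3)
{h/q/M/Lo} → row (3,-2) (0,-2) (1,3) (1,3) (1,3) (1,3)
{h/q/M/Mid} → row (3,-2) (0,-2) (-1,3) (1,3) (1,3) (1,3)
{h/s/R/Lo} → row (-2,5) (0,-1) (1,3) (1,3) (1,3) (1,3)
{h/s/R/Mid} → row (-2,5) (0,-1) (-1,3) (1,3) (1,3) (1,3)
{h/s/M/Lo} → row (-2,5) (0,-2) (1,3) (1,3) (1,3) (1,3)
{h/s/M/Mid} → row (-2,5) (0,-2) (-1,3) (1,3) (1,3) (1,3)
{h/p/R/Lo} → row (-3,3) (0,-1) (1,3) (1,3) (1,3) (1,3)
{h/p/R/Mid} → row (-3,3) (0,-1) (-1,3) (1,3) (1,3) (1,3)
{h/p/M/Lo} → row (-3,3) (0,-2) (1,3) (1,3) (1,3) (1,3)
{h/p/M/Mid} → row (-3,3) (0,-2) (-1,3) (1,3) (1,3) (1,3)
{g/q/R/Lo} → row (3,-2) (0,-1) (1,3) (0,4) (0,4) (0,4)
{g/q/R/Mid} → row (3,-2) (0,-1) (-1,3) (0,4) (0,4) (0,4)
{g/q/M/Lo} → row (3,-2) (0,-2) (1,3) (0,4) (0,4) (0,4)
{g/q/M/Mid} → row (3,-2) (0,-2) (-1,3) (0,4) (0,4) (0,4)
{g/s/R/Lo} → row (-2,5) (0,-1) (1,3) (0,4) (0,4) (0,4)
{g/s/R/Mid} → row (-2,5) (0,-1) (-1,3) (0,4) (0,4) (0,4)
{g/s/M/Lo} → row (-2,5) (0,-2) (1,3) (0,4) (0,4) (0,4)
{g/s/M/Mid} → row (-2,5) (0,-2) (-1,3) (0,4) (0,4) (0,4)
{g/p/R/Lo} → row (-3,3) (0,-1) (1,3) (0,4) (0,4) (0,4)
{g/p/R/Mid} → row (-3,3) (0,-1) (-1,3) (0,4) (0,4) (0,4)
{g/p/M/Lo} → row (-3,3) (0,-2) (1,3) (0,4) (0,4) (0,4)
{g/p/M/Mid} → row (-3,3) (0,-2) (-1,3) (0,4) (0,4) (0,4)
That's 24 distinct rows out of 24 strategies.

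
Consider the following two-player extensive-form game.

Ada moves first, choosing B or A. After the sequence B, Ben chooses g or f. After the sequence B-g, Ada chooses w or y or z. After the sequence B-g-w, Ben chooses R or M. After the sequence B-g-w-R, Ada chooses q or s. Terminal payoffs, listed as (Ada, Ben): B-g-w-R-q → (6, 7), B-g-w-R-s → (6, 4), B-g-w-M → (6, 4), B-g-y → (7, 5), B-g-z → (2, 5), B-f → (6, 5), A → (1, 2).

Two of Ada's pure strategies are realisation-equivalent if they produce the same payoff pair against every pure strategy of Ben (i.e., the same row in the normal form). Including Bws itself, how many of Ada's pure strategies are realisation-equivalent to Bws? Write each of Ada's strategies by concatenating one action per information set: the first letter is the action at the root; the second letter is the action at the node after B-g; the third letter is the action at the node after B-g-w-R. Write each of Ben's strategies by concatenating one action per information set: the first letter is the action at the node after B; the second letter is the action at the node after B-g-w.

1

Row for Bws (columns gR, gM, fR, fM): (6,4) (6,4) (6,5) (6,5).
Every one of Ada's information sets is on the play path for some reply by Ben when Ada follows Bws.
Changing the action at any of them therefore changes at least one column, so only Bws itself gives this row.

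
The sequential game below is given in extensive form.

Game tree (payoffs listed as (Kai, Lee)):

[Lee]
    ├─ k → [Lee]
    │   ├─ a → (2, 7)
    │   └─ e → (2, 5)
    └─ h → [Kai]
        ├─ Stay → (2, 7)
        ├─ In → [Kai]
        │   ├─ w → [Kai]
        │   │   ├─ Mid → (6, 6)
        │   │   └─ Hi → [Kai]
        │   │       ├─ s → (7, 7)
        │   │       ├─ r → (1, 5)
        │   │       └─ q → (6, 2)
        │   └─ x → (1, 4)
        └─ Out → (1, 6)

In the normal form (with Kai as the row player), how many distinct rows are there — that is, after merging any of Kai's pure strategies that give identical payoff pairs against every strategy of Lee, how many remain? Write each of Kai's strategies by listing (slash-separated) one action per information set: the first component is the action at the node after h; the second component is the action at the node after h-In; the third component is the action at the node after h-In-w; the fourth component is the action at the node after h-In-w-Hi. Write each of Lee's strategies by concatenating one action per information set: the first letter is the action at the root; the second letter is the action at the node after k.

7

Kai has 36 pure strategies: Stay/w/Mid/s, Stay/w/Mid/r, Stay/w/Mid/q, Stay/w/Hi/s, Stay/w/Hi/r, Stay/w/Hi/q, Stay/x/Mid/s, Stay/x/Mid/r, Stay/x/Mid/q, Stay/x/Hi/s, Stay/x/Hi/r, Stay/x/Hi/q, In/w/Mid/s, In/w/Mid/r, In/w/Mid/q, In/w/Hi/s, In/w/Hi/r, In/w/Hi/q, In/x/Mid/s, In/x/Mid/r, In/x/Mid/q, In/x/Hi/s, In/x/Hi/r, In/x/Hi/q, Out/w/Mid/s, Out/w/Mid/r, Out/w/Mid/q, Out/w/Hi/s, Out/w/Hi/r, Out/w/Hi/q, Out/x/Mid/s, Out/x/Mid/r, Out/x/Mid/q, Out/x/Hi/s, Out/x/Hi/r, Out/x/Hi/q. Columns: ka, ke, ha, he.
{Stay/w/Mid/s, Stay/w/Mid/r, Stay/w/Mid/q, Stay/w/Hi/s, Stay/w/Hi/r, Stay/w/Hi/q, Stay/x/Mid/s, Stay/x/Mid/r, Stay/x/Mid/q, Stay/x/Hi/s, Stay/x/Hi/r, Stay/x/Hi/q} → row (2,7) (2,5) (2,7) (2,7)
{In/w/Mid/s, In/w/Mid/r, In/w/Mid/q} → row (2,7) (2,5) (6,6) (6,6)
{In/w/Hi/s} → row (2,7) (2,5) (7,7) (7,7)
{In/w/Hi/r} → row (2,7) (2,5) (1,5) (1,5)
{In/w/Hi/q} → row (2,7) (2,5) (6,2) (6,2)
{In/x/Mid/s, In/x/Mid/r, In/x/Mid/q, In/x/Hi/s, In/x/Hi/r, In/x/Hi/q} → row (2,7) (2,5) (1,4) (1,4)
{Out/w/Mid/s, Out/w/Mid/r, Out/w/Mid/q, Out/w/Hi/s, Out/w/Hi/r, Out/w/Hi/q, Out/x/Mid/s, Out/x/Mid/r, Out/x/Mid/q, Out/x/Hi/s, Out/x/Hi/r, Out/x/Hi/q} → row (2,7) (2,5) (1,6) (1,6)
That's 7 distinct rows out of 36 strategies.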